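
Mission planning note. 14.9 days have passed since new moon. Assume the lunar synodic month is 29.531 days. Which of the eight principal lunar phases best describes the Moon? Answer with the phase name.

At 14.9/29.531 of the cycle, θ ≈ 182° — the full moon range.

full moon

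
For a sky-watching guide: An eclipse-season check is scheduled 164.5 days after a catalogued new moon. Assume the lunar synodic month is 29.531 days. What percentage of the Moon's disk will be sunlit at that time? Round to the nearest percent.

95%

164.5 d spans 5 complete synodic months (5 × 29.531 = 147.66 d) plus 16.84 d.
Elongation θ = 360° × 16.84/29.531 ≈ 205.4°.
cos 205.4° = (-0.904), so f = (1 − (-0.904))/2 = 0.952, so 95%.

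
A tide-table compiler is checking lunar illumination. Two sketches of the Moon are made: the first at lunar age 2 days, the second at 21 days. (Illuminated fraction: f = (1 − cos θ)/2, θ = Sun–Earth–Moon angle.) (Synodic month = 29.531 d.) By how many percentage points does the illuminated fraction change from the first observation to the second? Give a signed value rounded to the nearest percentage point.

+58 percentage points

First observation: θ = 360°·2/29.531 = 24.4°, so f = 0.045.
Second observation: θ = 256.0°, f = 0.621.
Δf = 0.621 − 0.045 = +0.576, i.e. +58 pp.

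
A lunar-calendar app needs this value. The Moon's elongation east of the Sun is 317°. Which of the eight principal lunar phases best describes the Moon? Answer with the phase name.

waning crescent

The waning crescent sector spans roughly 292°–338°; 317° falls inside it.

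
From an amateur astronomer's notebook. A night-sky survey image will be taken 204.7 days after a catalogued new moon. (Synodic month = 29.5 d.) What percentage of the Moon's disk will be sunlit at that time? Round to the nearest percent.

4%

204.7/29.5 = 6.939 lunations, so 6 complete cycles and 27.70 d into the next.
The Moon has covered 27.70/29.5 of its cycle, so θ ≈ 360° × 27.70/29.5 = 338.0°.
With cos θ = 0.927, the lit fraction is (1 − 0.927)/2 ≈ 0.036, so 4%.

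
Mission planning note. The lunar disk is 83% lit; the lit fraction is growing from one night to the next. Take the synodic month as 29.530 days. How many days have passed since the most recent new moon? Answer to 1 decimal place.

From f = (1 − cos θ)/2: cos θ = 1 − 2×0.83 = -0.660; arccos → 131.3°.
Before full moon the principal value applies: θ = 131.3°.
Age = 29.530 × 131.3°/360° ≈ 10.77 days.

10.8 days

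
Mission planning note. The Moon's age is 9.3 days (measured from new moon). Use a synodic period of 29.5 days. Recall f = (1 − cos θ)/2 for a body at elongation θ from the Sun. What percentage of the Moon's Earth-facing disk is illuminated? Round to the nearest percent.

Phase angle: θ = 360°·(9.3 d)/(29.5 d) = 113.5°.
Illuminated fraction = (1 − cos 113.5°)/2 = (1 − (-0.399))/2 ≈ 0.699, so 70%.

70%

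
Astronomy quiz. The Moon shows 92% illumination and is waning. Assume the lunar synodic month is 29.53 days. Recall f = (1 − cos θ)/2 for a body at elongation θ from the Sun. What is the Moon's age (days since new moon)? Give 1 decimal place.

17.5 days

Invert f = (1 − cos θ)/2 to get cos θ = 1 − 2(0.92) = -0.840, hence θ₀ = arccos -0.840 = 147.1°.
A waning Moon lies in 180°–360°, so θ = 360° − 147.1° = 212.9°.
At 360°/29.53 d per day, 212.9° corresponds to 17.46 days.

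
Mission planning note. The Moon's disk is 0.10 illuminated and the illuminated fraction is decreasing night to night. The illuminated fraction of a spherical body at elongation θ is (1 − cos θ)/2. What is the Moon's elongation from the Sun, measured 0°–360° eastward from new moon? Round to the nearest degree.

323°

cos θ = 1 − 2f = 0.800, giving a principal value of 36.9°.
Waning ⇒ past full, so θ = 360° − 36.9° = 323.1°.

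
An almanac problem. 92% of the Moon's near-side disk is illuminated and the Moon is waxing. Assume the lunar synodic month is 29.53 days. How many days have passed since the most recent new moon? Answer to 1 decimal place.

cos θ = 1 − 2f = -0.840, giving a principal value of 147.1°.
Waxing ⇒ before full, so θ = 147.1°.
At 360°/29.53 d per day, 147.1° corresponds to 12.07 days.

12.1 days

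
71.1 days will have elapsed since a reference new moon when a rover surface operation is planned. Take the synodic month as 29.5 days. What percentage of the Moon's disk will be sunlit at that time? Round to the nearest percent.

Reduce mod P: 71.1 − 2×29.5 = 12.10 d into the current lunation.
The Moon has covered 12.10/29.5 of its cycle, so θ ≈ 360° × 12.10/29.5 = 147.7°.
With cos θ = (-0.845), the lit fraction is (1 − (-0.845))/2 ≈ 0.922, so 92%.

92%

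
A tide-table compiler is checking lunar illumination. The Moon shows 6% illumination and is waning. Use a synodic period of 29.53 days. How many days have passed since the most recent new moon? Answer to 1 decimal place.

27.2 days

Invert f = (1 − cos θ)/2 to get cos θ = 1 − 2(0.06) = 0.880, hence θ₀ = arccos 0.880 = 28.4°.
Waning ⇒ past full, so θ = 360° − 28.4° = 331.6°.
Age = 29.53 × 331.6°/360° ≈ 27.20 days.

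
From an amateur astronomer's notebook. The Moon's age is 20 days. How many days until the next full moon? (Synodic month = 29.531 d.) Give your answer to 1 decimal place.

24.3 days

Full moon occurs at elongation 180°, i.e. at age 29.531 × 180/360 = 14.765 d.
This lunation's full moon (14.765 d) has passed, so add one period: 44.296 − 20 = 24.296 days.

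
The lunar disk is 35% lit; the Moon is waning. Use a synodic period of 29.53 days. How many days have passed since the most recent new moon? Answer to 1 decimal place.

cos θ = 1 − 2f = 0.300, giving a principal value of 72.5°.
A waning Moon lies in 180°–360°, so θ = 360° − 72.5° = 287.5°.
That fraction of the synodic month is 287.5/360 × 29.53 d ≈ 23.58 d.

23.6 days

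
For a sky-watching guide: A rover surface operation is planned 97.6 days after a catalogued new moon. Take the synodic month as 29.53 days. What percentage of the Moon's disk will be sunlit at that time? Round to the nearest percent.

97.6/29.53 = 3.305 lunations, so 3 complete cycles and 9.01 d into the next.
The Moon has covered 9.01/29.53 of its cycle, so θ ≈ 360° × 9.01/29.53 = 109.8°.
With cos θ = (-0.339), the lit fraction is (1 − (-0.339))/2 ≈ 0.670, so 67%.

67%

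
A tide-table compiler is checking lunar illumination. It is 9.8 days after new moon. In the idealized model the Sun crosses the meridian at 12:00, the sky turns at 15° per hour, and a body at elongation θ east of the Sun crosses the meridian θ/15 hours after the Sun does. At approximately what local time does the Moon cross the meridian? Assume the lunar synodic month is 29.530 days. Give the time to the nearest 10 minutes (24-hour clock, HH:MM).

The Moon has covered 9.8/29.530 of its cycle, so θ ≈ 360° × 9.8/29.530 = 119.5°.
Delay after the Sun = 119.5° / (15°/h) ≈ 7.96 h.
12:00 + 7.965 h ≈ 19:58 → 20:00 to the nearest ten minutes.

20:00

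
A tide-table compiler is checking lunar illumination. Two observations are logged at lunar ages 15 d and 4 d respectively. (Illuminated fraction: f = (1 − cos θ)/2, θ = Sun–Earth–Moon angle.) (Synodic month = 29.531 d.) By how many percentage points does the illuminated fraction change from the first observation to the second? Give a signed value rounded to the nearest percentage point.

-83 pp

First observation: θ = 360°·15/29.531 = 182.9°, so f = 0.999.
Second observation: θ = 48.8°, f = 0.170.
Δf = 0.170 − 0.999 = -0.829, i.e. -83 pp.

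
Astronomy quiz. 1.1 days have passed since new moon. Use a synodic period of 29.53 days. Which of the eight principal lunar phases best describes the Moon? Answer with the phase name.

θ ≈ 360° × 1.1/29.53 = 13°, which falls in the new moon sector.

new moon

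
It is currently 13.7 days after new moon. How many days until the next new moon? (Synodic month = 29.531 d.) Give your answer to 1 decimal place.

One full lunation from the last new moon is 29.531 d; remaining = 29.531 − 13.7 = 15.831 d.

15.8 days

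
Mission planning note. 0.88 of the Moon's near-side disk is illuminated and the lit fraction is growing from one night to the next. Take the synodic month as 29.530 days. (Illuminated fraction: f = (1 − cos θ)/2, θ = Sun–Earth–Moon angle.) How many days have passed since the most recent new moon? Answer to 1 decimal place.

11.4 days

Invert f = (1 − cos θ)/2 to get cos θ = 1 − 2(0.88) = -0.760, hence θ₀ = arccos -0.760 = 139.5°.
Before full moon the principal value applies: θ = 139.5°.
That fraction of the synodic month is 139.5/360 × 29.530 d ≈ 11.44 d.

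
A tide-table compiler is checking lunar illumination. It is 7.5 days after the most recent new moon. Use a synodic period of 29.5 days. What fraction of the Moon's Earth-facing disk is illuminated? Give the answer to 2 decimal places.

0.51

Phase angle: θ = 360°·(7.5 d)/(29.5 d) = 91.5°.
cos 91.5° = (-0.027), so f = (1 − (-0.027))/2 = 0.513.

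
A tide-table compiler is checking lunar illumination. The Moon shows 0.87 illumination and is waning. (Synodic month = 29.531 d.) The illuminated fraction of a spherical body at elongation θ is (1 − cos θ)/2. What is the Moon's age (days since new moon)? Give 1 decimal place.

Invert f = (1 − cos θ)/2 to get cos θ = 1 − 2(0.87) = -0.740, hence θ₀ = arccos -0.740 = 137.7°.
A waning Moon lies in 180°–360°, so θ = 360° − 137.7° = 222.3°.
Age = 29.531 × 222.3°/360° ≈ 18.23 days.

18.2 days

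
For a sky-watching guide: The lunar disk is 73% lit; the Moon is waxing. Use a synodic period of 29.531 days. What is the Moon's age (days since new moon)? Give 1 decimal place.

9.6 days

cos θ = 1 − 2f = -0.460, giving a principal value of 117.4°.
Waxing ⇒ before full, so θ = 117.4°.
Age = 29.531 × 117.4°/360° ≈ 9.63 days.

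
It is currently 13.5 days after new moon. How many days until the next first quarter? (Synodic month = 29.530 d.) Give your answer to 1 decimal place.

23.4 days

First quarter is 0.25 of the way through the cycle: age 0.25 × 29.530 = 7.383 d.
Already past this cycle's first quarter; the next is at 7.383 + 29.530 = 36.913 d, so 36.913 − 13.5 = 23.413 days.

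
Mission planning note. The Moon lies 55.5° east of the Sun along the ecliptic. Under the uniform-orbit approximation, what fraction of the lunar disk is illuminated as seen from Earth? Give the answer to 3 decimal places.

f = (1 − cos 55.5°)/2 = (1 − 0.566)/2 ≈ 0.217.

0.217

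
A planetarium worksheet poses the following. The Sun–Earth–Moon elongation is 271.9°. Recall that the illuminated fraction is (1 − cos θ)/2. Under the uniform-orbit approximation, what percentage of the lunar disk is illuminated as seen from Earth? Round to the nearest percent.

f = (1 − cos 271.9°)/2 = (1 − 0.033)/2 ≈ 0.483, i.e. 48%.

48%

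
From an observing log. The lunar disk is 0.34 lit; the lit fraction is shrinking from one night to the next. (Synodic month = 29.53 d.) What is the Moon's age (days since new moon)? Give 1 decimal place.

23.7 days

From f = (1 − cos θ)/2: cos θ = 1 − 2×0.34 = 0.320; arccos → 71.3°.
A waning Moon lies in 180°–360°, so θ = 360° − 71.3° = 288.7°.
That fraction of the synodic month is 288.7/360 × 29.53 d ≈ 23.68 d.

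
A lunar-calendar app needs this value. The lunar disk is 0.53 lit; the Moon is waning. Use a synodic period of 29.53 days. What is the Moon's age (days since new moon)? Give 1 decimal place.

Invert f = (1 − cos θ)/2 to get cos θ = 1 − 2(0.53) = -0.060, hence θ₀ = arccos -0.060 = 93.4°.
Waning ⇒ past full, so θ = 360° − 93.4° = 266.6°.
At 360°/29.53 d per day, 266.6° corresponds to 21.87 days.

21.9 days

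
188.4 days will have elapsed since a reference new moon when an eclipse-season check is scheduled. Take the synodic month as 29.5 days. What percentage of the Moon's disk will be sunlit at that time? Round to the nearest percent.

88%

Reduce mod P: 188.4 − 6×29.5 = 11.40 d into the current lunation.
Elongation θ = 360° × 11.40/29.5 ≈ 139.1°.
cos 139.1° = (-0.756), so f = (1 − (-0.756))/2 = 0.878, so 88%.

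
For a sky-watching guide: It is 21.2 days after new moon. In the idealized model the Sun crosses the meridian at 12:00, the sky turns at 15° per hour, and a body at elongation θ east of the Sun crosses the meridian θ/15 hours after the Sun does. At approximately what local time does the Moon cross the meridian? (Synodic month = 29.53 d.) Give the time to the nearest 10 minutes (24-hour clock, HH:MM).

05:10

Phase angle: θ = 360°·(21.2 d)/(29.53 d) = 258.4°.
Delay after the Sun = 258.4° / (15°/h) ≈ 17.23 h.
12:00 + 17.230 h ≈ 05:14 → 05:10 to the nearest ten minutes.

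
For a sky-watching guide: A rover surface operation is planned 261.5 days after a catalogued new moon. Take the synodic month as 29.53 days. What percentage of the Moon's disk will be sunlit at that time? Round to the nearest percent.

261.5/29.53 = 8.855 lunations, so 8 complete cycles and 25.26 d into the next.
The Moon has covered 25.26/29.53 of its cycle, so θ ≈ 360° × 25.26/29.53 = 307.9°.
With cos θ = 0.615, the lit fraction is (1 − 0.615)/2 ≈ 0.193, so 19%.

19%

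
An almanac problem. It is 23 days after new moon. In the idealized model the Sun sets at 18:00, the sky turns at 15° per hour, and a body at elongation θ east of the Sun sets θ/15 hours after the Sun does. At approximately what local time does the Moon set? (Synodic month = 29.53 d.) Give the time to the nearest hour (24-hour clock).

Elongation θ = 360° × 23/29.53 ≈ 280.4°.
At 15° of sky rotation per hour, 280.4° corresponds to a 18.69 h lag.
18:00 + 18.69 h ≈ 12:42 → 13:00 to the nearest hour.

13:00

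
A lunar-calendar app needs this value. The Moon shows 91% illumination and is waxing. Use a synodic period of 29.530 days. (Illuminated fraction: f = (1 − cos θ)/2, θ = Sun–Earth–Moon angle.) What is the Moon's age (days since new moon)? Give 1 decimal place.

Invert f = (1 − cos θ)/2 to get cos θ = 1 − 2(0.91) = -0.820, hence θ₀ = arccos -0.820 = 145.1°.
The Moon is waxing (0°–180°), so θ = 145.1° directly.
That fraction of the synodic month is 145.1/360 × 29.530 d ≈ 11.90 d.

11.9 days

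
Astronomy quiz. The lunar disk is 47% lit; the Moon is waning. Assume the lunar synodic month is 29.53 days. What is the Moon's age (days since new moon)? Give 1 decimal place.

From f = (1 − cos θ)/2: cos θ = 1 − 2×0.47 = 0.060; arccos → 86.6°.
Waning ⇒ past full, so θ = 360° − 86.6° = 273.4°.
That fraction of the synodic month is 273.4/360 × 29.53 d ≈ 22.43 d.

22.4 days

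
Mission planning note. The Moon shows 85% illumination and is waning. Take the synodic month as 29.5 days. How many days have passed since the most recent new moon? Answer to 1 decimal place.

From f = (1 − cos θ)/2: cos θ = 1 − 2×0.85 = -0.700; arccos → 134.4°.
A waning Moon lies in 180°–360°, so θ = 360° − 134.4° = 225.6°.
At 360°/29.5 d per day, 225.6° corresponds to 18.48 days.

18.5 days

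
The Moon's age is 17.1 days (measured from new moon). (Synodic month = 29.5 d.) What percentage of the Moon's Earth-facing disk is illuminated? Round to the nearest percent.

The Moon has covered 17.1/29.5 of its cycle, so θ ≈ 360° × 17.1/29.5 = 208.7°.
With cos θ = (-0.877), the lit fraction is (1 − (-0.877))/2 ≈ 0.939, so 94%.

94%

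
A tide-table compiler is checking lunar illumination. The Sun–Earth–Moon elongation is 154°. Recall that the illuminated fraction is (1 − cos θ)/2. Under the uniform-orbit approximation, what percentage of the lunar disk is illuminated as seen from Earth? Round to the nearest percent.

95%

Half-versine of 154°: (1 − (-0.899))/2 = 0.949, i.e. 95%.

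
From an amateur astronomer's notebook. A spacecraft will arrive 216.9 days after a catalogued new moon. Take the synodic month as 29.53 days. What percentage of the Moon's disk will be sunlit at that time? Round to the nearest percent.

216.9/29.53 = 7.345 lunations, so 7 complete cycles and 10.19 d into the next.
The Moon has covered 10.19/29.53 of its cycle, so θ ≈ 360° × 10.19/29.53 = 124.2°.
Illuminated fraction = (1 − cos 124.2°)/2 = (1 − (-0.562))/2 ≈ 0.781, so 78%.

78%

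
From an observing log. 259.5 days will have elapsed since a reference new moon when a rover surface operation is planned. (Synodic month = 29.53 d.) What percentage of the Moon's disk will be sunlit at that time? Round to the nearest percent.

Reduce mod P: 259.5 − 8×29.53 = 23.26 d into the current lunation.
Phase angle: θ = 360°·(23.26 d)/(29.53 d) = 283.6°.
cos 283.6° = 0.235, so f = (1 − 0.235)/2 = 0.383, so 38%.

38%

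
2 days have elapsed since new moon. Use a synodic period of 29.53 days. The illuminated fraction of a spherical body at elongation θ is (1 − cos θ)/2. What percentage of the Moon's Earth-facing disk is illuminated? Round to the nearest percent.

Phase angle: θ = 360°·(2 d)/(29.53 d) = 24.4°.
Illuminated fraction = (1 − cos 24.4°)/2 = (1 − 0.911)/2 ≈ 0.045, so 4%.

4%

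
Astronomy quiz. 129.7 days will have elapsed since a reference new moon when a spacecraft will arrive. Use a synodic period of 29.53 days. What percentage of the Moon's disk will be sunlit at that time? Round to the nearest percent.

Reduce mod P: 129.7 − 4×29.53 = 11.58 d into the current lunation.
The Moon has covered 11.58/29.53 of its cycle, so θ ≈ 360° × 11.58/29.53 = 141.2°.
cos 141.2° = (-0.779), so f = (1 − (-0.779))/2 = 0.890, so 89%.

89%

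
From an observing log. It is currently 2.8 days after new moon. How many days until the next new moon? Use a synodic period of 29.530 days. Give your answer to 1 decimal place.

26.7 days

The next new moon completes the synodic month: 29.530 − 2.8 = 26.730 days.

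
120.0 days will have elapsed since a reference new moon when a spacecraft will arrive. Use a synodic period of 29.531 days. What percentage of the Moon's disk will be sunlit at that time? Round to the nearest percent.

4%

Reduce mod P: 120.0 − 4×29.531 = 1.88 d into the current lunation.
The Moon has covered 1.88/29.531 of its cycle, so θ ≈ 360° × 1.88/29.531 = 22.9°.
cos 22.9° = 0.921, so f = (1 − 0.921)/2 = 0.039, so 4%.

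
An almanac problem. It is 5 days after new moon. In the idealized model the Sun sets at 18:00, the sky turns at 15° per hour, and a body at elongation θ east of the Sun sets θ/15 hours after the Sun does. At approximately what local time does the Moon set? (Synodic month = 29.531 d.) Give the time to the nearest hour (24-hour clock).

Elongation θ = 360° × 5/29.531 ≈ 61.0°.
The Moon trails the Sun by θ/15 = 61.0/15 ≈ 4.06 hours.
18:00 + 4.06 h ≈ 22:04 → 22:00 to the nearest hour.

22:00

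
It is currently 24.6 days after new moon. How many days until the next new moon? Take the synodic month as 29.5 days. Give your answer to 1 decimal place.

One full lunation from the last new moon is 29.5 d; remaining = 29.5 − 24.6 = 4.900 d.

4.9 days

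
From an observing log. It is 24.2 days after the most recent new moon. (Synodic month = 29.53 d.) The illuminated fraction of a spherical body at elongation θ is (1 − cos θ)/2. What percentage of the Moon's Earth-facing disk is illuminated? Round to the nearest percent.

29%

Elongation θ = 360° × 24.2/29.53 ≈ 295.0°.
With cos θ = 0.423, the lit fraction is (1 − 0.423)/2 ≈ 0.289, so 29%.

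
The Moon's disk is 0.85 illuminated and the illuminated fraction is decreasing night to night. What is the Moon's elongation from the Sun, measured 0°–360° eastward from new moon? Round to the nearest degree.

Invert f = (1 − cos θ)/2 to get cos θ = 1 − 2(0.85) = -0.700, hence θ₀ = arccos -0.700 = 134.4°.
A waning Moon lies in 180°–360°, so θ = 360° − 134.4° = 225.6°.

226°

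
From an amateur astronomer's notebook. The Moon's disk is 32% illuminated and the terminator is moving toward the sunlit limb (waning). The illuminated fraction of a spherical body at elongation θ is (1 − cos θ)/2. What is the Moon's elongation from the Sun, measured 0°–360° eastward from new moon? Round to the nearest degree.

291°

From f = (1 − cos θ)/2: cos θ = 1 − 2×0.32 = 0.360; arccos → 68.9°.
A waning Moon lies in 180°–360°, so θ = 360° − 68.9° = 291.1°.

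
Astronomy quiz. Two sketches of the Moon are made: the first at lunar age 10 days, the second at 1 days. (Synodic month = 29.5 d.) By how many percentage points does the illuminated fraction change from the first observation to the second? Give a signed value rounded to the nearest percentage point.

First observation: θ = 360°·10/29.5 = 122.0°, so f = 0.765.
Second observation: θ = 12.2°, f = 0.011.
Δf = 0.011 − 0.765 = -0.754, i.e. -75 pp.

-75 percentage points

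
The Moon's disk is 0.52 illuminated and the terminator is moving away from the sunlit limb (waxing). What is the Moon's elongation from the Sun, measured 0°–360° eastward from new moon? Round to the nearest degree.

cos θ = 1 − 2f = -0.040, giving a principal value of 92.3°.
The Moon is waxing (0°–180°), so θ = 92.3° directly.

92°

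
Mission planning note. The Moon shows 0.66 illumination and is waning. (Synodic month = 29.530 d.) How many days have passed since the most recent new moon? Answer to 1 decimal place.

From f = (1 − cos θ)/2: cos θ = 1 − 2×0.66 = -0.320; arccos → 108.7°.
Waning ⇒ past full, so θ = 360° − 108.7° = 251.3°.
At 360°/29.530 d per day, 251.3° corresponds to 20.62 days.

20.6 days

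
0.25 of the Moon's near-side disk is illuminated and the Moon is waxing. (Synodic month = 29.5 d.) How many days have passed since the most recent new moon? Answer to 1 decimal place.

From f = (1 − cos θ)/2: cos θ = 1 − 2×0.25 = 0.500; arccos → 60.0°.
The Moon is waxing (0°–180°), so θ = 60.0° directly.
That fraction of the synodic month is 60.0/360 × 29.5 d ≈ 4.92 d.

4.9 days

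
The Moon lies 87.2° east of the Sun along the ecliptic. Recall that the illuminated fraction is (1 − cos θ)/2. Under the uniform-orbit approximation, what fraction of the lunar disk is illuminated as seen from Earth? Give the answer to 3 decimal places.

f = (1 − cos 87.2°)/2 = (1 − 0.049)/2 ≈ 0.476.

0.476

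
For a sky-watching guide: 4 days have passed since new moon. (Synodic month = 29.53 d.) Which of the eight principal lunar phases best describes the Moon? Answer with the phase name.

waxing crescent

θ ≈ 360° × 4/29.53 = 49°, which falls in the waxing crescent sector.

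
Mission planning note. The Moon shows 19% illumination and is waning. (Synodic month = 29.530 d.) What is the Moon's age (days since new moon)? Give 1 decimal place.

cos θ = 1 − 2f = 0.620, giving a principal value of 51.7°.
Since the Moon is past full (waning), take the reflex angle: θ = 360° − 51.7° = 308.3°.
That fraction of the synodic month is 308.3/360 × 29.530 d ≈ 25.29 d.

25.3 days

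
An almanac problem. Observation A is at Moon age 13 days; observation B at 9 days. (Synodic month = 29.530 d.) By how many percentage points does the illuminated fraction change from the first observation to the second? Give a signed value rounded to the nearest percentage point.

θ₁ = 360° × 13/29.530 = 158.5°, f₁ = (1 − cos θ₁)/2 = 0.965.
θ₂ = 360° × 9/29.530 = 109.7°, f₂ = (1 − cos θ₂)/2 = 0.669.
Change = f₂ − f₁ = -0.296 → -30 percentage points.

-30 percentage points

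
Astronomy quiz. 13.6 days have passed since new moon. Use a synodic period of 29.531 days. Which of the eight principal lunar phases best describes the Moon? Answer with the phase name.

full moon

At 13.6/29.531 of the cycle, θ ≈ 166° — the full moon range.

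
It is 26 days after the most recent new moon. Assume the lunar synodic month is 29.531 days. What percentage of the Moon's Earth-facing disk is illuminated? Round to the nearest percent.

The Moon has covered 26/29.531 of its cycle, so θ ≈ 360° × 26/29.531 = 317.0°.
With cos θ = 0.731, the lit fraction is (1 − 0.731)/2 ≈ 0.135, so 13%.

13%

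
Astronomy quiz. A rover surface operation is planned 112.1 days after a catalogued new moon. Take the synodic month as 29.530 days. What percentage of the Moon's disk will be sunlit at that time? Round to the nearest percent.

36%

112.1 d spans 3 complete synodic months (3 × 29.530 = 88.59 d) plus 23.51 d.
Phase angle: θ = 360°·(23.51 d)/(29.530 d) = 286.6°.
With cos θ = 0.286, the lit fraction is (1 − 0.286)/2 ≈ 0.357, so 36%.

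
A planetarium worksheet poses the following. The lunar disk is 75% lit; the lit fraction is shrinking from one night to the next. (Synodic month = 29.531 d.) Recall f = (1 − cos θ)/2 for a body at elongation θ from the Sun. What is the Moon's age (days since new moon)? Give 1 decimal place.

cos θ = 1 − 2f = -0.500, giving a principal value of 120.0°.
Waning ⇒ past full, so θ = 360° − 120.0° = 240.0°.
Age = 29.531 × 240.0°/360° ≈ 19.69 days.

19.7 days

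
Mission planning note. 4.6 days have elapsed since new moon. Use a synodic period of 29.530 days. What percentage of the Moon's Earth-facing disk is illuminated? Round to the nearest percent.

The Moon has covered 4.6/29.530 of its cycle, so θ ≈ 360° × 4.6/29.530 = 56.1°.
Illuminated fraction = (1 − cos 56.1°)/2 = (1 − 0.558)/2 ≈ 0.221, so 22%.

22%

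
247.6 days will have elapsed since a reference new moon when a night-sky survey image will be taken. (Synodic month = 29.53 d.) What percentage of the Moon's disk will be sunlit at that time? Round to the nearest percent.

87%

247.6 d spans 8 complete synodic months (8 × 29.53 = 236.24 d) plus 11.36 d.
Phase angle: θ = 360°·(11.36 d)/(29.53 d) = 138.5°.
cos 138.5° = (-0.749), so f = (1 − (-0.749))/2 = 0.874, so 87%.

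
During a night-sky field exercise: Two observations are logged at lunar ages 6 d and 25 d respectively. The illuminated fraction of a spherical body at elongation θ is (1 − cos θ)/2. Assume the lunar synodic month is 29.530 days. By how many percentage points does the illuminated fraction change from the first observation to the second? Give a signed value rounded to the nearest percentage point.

-14 percentage points

θ₁ = 360° × 6/29.530 = 73.1°, f₁ = (1 − cos θ₁)/2 = 0.355.
θ₂ = 360° × 25/29.530 = 304.8°, f₂ = (1 − cos θ₂)/2 = 0.215.
Change = f₂ − f₁ = -0.140 → -14 percentage points.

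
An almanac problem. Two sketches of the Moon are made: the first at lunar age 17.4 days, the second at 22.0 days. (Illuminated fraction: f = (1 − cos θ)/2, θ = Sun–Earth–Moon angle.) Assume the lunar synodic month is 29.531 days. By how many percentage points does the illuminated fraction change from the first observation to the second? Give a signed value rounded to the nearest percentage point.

First observation: θ = 360°·17.4/29.531 = 212.1°, so f = 0.923.
Second observation: θ = 268.2°, f = 0.516.
Δf = 0.516 − 0.923 = -0.408, i.e. -41 pp.

-41 pp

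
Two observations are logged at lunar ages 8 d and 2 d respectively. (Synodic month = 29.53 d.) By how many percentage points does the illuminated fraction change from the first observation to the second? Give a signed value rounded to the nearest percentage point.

θ₁ = 360° × 8/29.53 = 97.5°, f₁ = (1 − cos θ₁)/2 = 0.566.
θ₂ = 360° × 2/29.53 = 24.4°, f₂ = (1 − cos θ₂)/2 = 0.045.
Change = f₂ − f₁ = -0.521 → -52 percentage points.

-52 percentage points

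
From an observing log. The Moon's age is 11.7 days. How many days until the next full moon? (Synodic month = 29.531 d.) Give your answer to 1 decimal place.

3.1 days

Full moon is 0.5 of the way through the cycle: age 0.5 × 29.531 = 14.765 d.
So 3.066 days remain (14.765 − 11.7).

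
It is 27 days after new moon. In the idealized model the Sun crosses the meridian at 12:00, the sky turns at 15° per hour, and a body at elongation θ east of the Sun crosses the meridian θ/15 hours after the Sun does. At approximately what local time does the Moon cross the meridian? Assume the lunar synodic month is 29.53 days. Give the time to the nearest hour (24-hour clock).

10:00

Phase angle: θ = 360°·(27 d)/(29.53 d) = 329.2°.
At 15° of sky rotation per hour, 329.2° corresponds to a 21.94 h lag.
12:00 + 21.94 h ≈ 09:57 → 10:00 to the nearest hour.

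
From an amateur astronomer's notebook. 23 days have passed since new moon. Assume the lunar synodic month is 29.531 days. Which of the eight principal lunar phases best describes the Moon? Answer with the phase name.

last quarter

At 23/29.531 of the cycle, θ ≈ 280° — the last quarter range.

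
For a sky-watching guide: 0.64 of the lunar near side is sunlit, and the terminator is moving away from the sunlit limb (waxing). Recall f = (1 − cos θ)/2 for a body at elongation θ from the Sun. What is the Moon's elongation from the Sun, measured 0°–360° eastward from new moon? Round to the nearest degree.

Invert f = (1 − cos θ)/2 to get cos θ = 1 − 2(0.64) = -0.280, hence θ₀ = arccos -0.280 = 106.3°.
Waxing ⇒ before full, so θ = 106.3°.

106°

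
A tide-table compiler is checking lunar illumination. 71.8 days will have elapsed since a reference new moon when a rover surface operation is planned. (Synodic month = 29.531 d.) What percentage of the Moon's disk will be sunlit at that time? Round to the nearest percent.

Reduce mod P: 71.8 − 2×29.531 = 12.74 d into the current lunation.
The Moon has covered 12.74/29.531 of its cycle, so θ ≈ 360° × 12.74/29.531 = 155.3°.
cos 155.3° = (-0.908), so f = (1 − (-0.908))/2 = 0.954, so 95%.

95%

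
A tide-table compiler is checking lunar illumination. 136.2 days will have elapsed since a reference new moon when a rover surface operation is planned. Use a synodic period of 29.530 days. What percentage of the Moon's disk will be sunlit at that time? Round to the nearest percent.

88%

Reduce mod P: 136.2 − 4×29.530 = 18.08 d into the current lunation.
Elongation θ = 360° × 18.08/29.530 ≈ 220.4°.
cos 220.4° = (-0.761), so f = (1 − (-0.761))/2 = 0.881, so 88%.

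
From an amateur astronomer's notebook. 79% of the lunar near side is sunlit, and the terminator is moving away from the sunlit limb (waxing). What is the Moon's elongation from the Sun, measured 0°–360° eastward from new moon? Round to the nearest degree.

Invert f = (1 − cos θ)/2 to get cos θ = 1 − 2(0.79) = -0.580, hence θ₀ = arccos -0.580 = 125.5°.
The Moon is waxing (0°–180°), so θ = 125.5° directly.

125°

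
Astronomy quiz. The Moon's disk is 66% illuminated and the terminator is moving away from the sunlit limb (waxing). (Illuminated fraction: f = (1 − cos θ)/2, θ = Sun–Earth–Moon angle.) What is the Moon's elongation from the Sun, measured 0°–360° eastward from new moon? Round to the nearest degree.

109°

Invert f = (1 − cos θ)/2 to get cos θ = 1 − 2(0.66) = -0.320, hence θ₀ = arccos -0.320 = 108.7°.
The Moon is waxing (0°–180°), so θ = 108.7° directly.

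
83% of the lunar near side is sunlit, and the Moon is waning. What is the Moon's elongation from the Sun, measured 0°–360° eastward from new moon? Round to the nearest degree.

cos θ = 1 − 2f = -0.660, giving a principal value of 131.3°.
Waning ⇒ past full, so θ = 360° − 131.3° = 228.7°.

229°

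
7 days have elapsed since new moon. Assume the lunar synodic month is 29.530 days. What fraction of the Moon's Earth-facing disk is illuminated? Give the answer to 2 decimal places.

Elongation θ = 360° × 7/29.530 ≈ 85.3°.
Illuminated fraction = (1 − cos 85.3°)/2 = (1 − 0.081)/2 ≈ 0.459.

0.46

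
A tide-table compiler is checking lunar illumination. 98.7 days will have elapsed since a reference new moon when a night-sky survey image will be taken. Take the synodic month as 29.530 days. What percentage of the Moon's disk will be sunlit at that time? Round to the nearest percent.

Reduce mod P: 98.7 − 3×29.530 = 10.11 d into the current lunation.
Phase angle: θ = 360°·(10.11 d)/(29.530 d) = 123.3°.
Illuminated fraction = (1 − cos 123.3°)/2 = (1 − (-0.548))/2 ≈ 0.774, so 77%.

77%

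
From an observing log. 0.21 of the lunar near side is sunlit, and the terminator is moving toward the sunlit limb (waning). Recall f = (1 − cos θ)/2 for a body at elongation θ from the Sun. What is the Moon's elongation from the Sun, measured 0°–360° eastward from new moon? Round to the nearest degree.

Invert f = (1 − cos θ)/2 to get cos θ = 1 − 2(0.21) = 0.580, hence θ₀ = arccos 0.580 = 54.5°.
Waning ⇒ past full, so θ = 360° − 54.5° = 305.5°.

305°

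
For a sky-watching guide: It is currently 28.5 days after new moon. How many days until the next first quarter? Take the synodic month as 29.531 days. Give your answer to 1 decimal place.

First quarter is 0.25 of the way through the cycle: age 0.25 × 29.531 = 7.383 d.
This lunation's first quarter (7.383 d) has passed, so add one period: 36.914 − 28.5 = 8.414 days.

8.4 days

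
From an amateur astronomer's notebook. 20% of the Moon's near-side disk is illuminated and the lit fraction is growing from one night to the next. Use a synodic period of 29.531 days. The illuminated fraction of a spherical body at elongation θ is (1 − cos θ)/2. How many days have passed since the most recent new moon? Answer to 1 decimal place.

Invert f = (1 − cos θ)/2 to get cos θ = 1 − 2(0.20) = 0.600, hence θ₀ = arccos 0.600 = 53.1°.
The Moon is waxing (0°–180°), so θ = 53.1° directly.
That fraction of the synodic month is 53.1/360 × 29.531 d ≈ 4.36 d.

4.4 days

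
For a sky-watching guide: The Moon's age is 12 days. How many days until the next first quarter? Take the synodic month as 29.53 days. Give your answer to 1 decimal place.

First quarter occurs at elongation 90°, i.e. at age 29.53 × 90/360 = 7.383 d.
This lunation's first quarter (7.383 d) has passed, so add one period: 36.913 − 12 = 24.913 days.

24.9 days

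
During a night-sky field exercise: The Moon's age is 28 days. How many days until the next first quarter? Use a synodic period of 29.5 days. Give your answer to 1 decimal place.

8.9 days

First quarter is 0.25 of the way through the cycle: age 0.25 × 29.5 = 7.375 d.
This lunation's first quarter (7.375 d) has passed, so add one period: 36.875 − 28 = 8.875 days.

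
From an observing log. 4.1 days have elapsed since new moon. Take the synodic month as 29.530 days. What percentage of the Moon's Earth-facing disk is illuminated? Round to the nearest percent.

The Moon has covered 4.1/29.530 of its cycle, so θ ≈ 360° × 4.1/29.530 = 50.0°.
Illuminated fraction = (1 − cos 50.0°)/2 = (1 − 0.643)/2 ≈ 0.178, so 18%.

18%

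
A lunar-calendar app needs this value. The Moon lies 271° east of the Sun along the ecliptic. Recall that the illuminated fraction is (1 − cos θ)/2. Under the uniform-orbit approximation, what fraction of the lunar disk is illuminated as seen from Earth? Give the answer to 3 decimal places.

0.491

Half-versine of 271°: (1 − 0.017)/2 = 0.491.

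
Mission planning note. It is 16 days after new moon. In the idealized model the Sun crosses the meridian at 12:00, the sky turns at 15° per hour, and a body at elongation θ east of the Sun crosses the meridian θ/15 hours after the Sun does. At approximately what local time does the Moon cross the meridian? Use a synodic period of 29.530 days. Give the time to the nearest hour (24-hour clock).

01:00

Elongation θ = 360° × 16/29.530 ≈ 195.1°.
The Moon trails the Sun by θ/15 = 195.1/15 ≈ 13.00 hours.
12:00 + 13.00 h ≈ 01:00 → 01:00 to the nearest hour.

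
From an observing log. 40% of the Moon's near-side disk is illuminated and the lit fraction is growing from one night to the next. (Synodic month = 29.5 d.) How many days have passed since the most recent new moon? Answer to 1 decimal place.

Invert f = (1 − cos θ)/2 to get cos θ = 1 − 2(0.40) = 0.200, hence θ₀ = arccos 0.200 = 78.5°.
The Moon is waxing (0°–180°), so θ = 78.5° directly.
Age = 29.5 × 78.5°/360° ≈ 6.43 days.

6.4 days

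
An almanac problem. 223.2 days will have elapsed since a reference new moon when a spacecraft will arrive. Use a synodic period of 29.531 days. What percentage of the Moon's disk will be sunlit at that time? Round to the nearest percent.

97%

223.2/29.531 = 7.558 lunations, so 7 complete cycles and 16.48 d into the next.
Elongation θ = 360° × 16.48/29.531 ≈ 200.9°.
Illuminated fraction = (1 − cos 200.9°)/2 = (1 − (-0.934))/2 ≈ 0.967, so 97%.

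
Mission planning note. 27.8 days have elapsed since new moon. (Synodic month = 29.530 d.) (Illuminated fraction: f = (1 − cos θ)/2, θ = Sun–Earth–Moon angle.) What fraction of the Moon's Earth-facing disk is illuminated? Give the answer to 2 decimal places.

The Moon has covered 27.8/29.530 of its cycle, so θ ≈ 360° × 27.8/29.530 = 338.9°.
Illuminated fraction = (1 − cos 338.9°)/2 = (1 − 0.933)/2 ≈ 0.033.

0.03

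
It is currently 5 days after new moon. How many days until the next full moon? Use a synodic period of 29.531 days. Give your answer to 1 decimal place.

9.8 days

Full moon is 0.5 of the way through the cycle: age 0.5 × 29.531 = 14.765 d.
So 9.765 days remain (14.765 − 5).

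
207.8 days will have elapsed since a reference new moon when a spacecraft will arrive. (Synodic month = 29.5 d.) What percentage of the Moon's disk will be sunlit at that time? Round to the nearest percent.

2%

207.8/29.5 = 7.044 lunations, so 7 complete cycles and 1.30 d into the next.
Phase angle: θ = 360°·(1.30 d)/(29.5 d) = 15.9°.
cos 15.9° = 0.962, so f = (1 − 0.962)/2 = 0.019, so 2%.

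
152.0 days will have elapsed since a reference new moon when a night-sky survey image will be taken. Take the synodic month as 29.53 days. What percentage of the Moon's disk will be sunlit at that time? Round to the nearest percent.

152.0/29.53 = 5.147 lunations, so 5 complete cycles and 4.35 d into the next.
Elongation θ = 360° × 4.35/29.53 ≈ 53.0°.
With cos θ = 0.601, the lit fraction is (1 − 0.601)/2 ≈ 0.199, so 20%.

20%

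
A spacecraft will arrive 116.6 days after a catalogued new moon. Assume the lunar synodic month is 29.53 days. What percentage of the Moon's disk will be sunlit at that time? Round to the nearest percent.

3%

116.6 d spans 3 complete synodic months (3 × 29.53 = 88.59 d) plus 28.01 d.
Phase angle: θ = 360°·(28.01 d)/(29.53 d) = 341.5°.
cos 341.5° = 0.948, so f = (1 − 0.948)/2 = 0.026, so 3%.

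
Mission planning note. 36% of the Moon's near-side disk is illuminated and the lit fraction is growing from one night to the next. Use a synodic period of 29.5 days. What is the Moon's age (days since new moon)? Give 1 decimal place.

6.0 days

Invert f = (1 − cos θ)/2 to get cos θ = 1 − 2(0.36) = 0.280, hence θ₀ = arccos 0.280 = 73.7°.
The Moon is waxing (0°–180°), so θ = 73.7° directly.
At 360°/29.5 d per day, 73.7° corresponds to 6.04 days.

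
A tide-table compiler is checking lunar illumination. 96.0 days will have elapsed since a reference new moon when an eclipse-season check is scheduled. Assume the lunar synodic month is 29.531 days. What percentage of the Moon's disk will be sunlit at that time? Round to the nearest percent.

96.0/29.531 = 3.251 lunations, so 3 complete cycles and 7.41 d into the next.
The Moon has covered 7.41/29.531 of its cycle, so θ ≈ 360° × 7.41/29.531 = 90.3°.
With cos θ = (-0.005), the lit fraction is (1 − (-0.005))/2 ≈ 0.503, so 50%.

50%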